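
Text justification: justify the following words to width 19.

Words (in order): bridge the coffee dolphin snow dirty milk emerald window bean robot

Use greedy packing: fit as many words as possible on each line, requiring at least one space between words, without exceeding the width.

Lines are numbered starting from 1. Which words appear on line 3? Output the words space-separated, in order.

Line 1: ['bridge', 'the', 'coffee'] (min_width=17, slack=2)
Line 2: ['dolphin', 'snow', 'dirty'] (min_width=18, slack=1)
Line 3: ['milk', 'emerald', 'window'] (min_width=19, slack=0)
Line 4: ['bean', 'robot'] (min_width=10, slack=9)

Answer: milk emerald window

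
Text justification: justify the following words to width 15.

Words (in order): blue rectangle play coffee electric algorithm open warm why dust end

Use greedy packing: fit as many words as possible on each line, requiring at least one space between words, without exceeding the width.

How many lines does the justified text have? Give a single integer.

Answer: 6

Derivation:
Line 1: ['blue', 'rectangle'] (min_width=14, slack=1)
Line 2: ['play', 'coffee'] (min_width=11, slack=4)
Line 3: ['electric'] (min_width=8, slack=7)
Line 4: ['algorithm', 'open'] (min_width=14, slack=1)
Line 5: ['warm', 'why', 'dust'] (min_width=13, slack=2)
Line 6: ['end'] (min_width=3, slack=12)
Total lines: 6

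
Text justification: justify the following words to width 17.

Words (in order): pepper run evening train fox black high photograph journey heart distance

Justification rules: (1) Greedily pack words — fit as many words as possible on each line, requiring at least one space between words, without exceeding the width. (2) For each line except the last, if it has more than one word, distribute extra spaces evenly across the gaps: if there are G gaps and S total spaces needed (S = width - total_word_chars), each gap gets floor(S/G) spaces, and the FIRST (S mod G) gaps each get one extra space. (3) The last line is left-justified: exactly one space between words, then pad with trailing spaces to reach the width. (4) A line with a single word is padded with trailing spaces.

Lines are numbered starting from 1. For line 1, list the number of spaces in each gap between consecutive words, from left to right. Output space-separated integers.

Line 1: ['pepper', 'run'] (min_width=10, slack=7)
Line 2: ['evening', 'train', 'fox'] (min_width=17, slack=0)
Line 3: ['black', 'high'] (min_width=10, slack=7)
Line 4: ['photograph'] (min_width=10, slack=7)
Line 5: ['journey', 'heart'] (min_width=13, slack=4)
Line 6: ['distance'] (min_width=8, slack=9)

Answer: 8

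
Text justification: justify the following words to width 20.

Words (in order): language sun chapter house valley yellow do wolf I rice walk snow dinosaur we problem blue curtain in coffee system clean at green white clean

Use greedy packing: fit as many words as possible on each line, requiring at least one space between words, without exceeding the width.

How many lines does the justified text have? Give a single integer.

Answer: 8

Derivation:
Line 1: ['language', 'sun', 'chapter'] (min_width=20, slack=0)
Line 2: ['house', 'valley', 'yellow'] (min_width=19, slack=1)
Line 3: ['do', 'wolf', 'I', 'rice', 'walk'] (min_width=19, slack=1)
Line 4: ['snow', 'dinosaur', 'we'] (min_width=16, slack=4)
Line 5: ['problem', 'blue', 'curtain'] (min_width=20, slack=0)
Line 6: ['in', 'coffee', 'system'] (min_width=16, slack=4)
Line 7: ['clean', 'at', 'green', 'white'] (min_width=20, slack=0)
Line 8: ['clean'] (min_width=5, slack=15)
Total lines: 8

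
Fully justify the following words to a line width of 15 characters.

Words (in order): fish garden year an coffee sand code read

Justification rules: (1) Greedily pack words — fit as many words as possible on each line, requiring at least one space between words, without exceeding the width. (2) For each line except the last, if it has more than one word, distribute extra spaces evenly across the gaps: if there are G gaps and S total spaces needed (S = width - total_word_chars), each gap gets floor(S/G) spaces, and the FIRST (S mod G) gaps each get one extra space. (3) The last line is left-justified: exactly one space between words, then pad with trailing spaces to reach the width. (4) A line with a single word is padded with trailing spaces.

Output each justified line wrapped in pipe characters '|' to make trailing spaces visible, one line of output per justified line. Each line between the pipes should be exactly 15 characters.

Line 1: ['fish', 'garden'] (min_width=11, slack=4)
Line 2: ['year', 'an', 'coffee'] (min_width=14, slack=1)
Line 3: ['sand', 'code', 'read'] (min_width=14, slack=1)

Answer: |fish     garden|
|year  an coffee|
|sand code read |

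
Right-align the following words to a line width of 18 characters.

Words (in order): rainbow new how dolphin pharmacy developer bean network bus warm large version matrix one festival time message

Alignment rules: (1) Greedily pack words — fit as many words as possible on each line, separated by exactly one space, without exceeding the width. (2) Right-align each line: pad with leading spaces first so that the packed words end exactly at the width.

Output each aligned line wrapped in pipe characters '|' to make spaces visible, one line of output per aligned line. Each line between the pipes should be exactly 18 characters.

Answer: |   rainbow new how|
|  dolphin pharmacy|
|    developer bean|
|  network bus warm|
|     large version|
|        matrix one|
|     festival time|
|           message|

Derivation:
Line 1: ['rainbow', 'new', 'how'] (min_width=15, slack=3)
Line 2: ['dolphin', 'pharmacy'] (min_width=16, slack=2)
Line 3: ['developer', 'bean'] (min_width=14, slack=4)
Line 4: ['network', 'bus', 'warm'] (min_width=16, slack=2)
Line 5: ['large', 'version'] (min_width=13, slack=5)
Line 6: ['matrix', 'one'] (min_width=10, slack=8)
Line 7: ['festival', 'time'] (min_width=13, slack=5)
Line 8: ['message'] (min_width=7, slack=11)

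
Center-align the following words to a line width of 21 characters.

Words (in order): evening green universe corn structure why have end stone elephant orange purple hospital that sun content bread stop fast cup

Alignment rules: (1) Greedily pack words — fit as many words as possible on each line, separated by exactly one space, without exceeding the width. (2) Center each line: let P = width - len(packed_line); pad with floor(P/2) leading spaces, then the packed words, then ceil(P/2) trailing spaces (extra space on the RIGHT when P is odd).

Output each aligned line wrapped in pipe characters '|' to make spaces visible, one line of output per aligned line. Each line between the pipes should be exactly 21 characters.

Line 1: ['evening', 'green'] (min_width=13, slack=8)
Line 2: ['universe', 'corn'] (min_width=13, slack=8)
Line 3: ['structure', 'why', 'have'] (min_width=18, slack=3)
Line 4: ['end', 'stone', 'elephant'] (min_width=18, slack=3)
Line 5: ['orange', 'purple'] (min_width=13, slack=8)
Line 6: ['hospital', 'that', 'sun'] (min_width=17, slack=4)
Line 7: ['content', 'bread', 'stop'] (min_width=18, slack=3)
Line 8: ['fast', 'cup'] (min_width=8, slack=13)

Answer: |    evening green    |
|    universe corn    |
| structure why have  |
| end stone elephant  |
|    orange purple    |
|  hospital that sun  |
| content bread stop  |
|      fast cup       |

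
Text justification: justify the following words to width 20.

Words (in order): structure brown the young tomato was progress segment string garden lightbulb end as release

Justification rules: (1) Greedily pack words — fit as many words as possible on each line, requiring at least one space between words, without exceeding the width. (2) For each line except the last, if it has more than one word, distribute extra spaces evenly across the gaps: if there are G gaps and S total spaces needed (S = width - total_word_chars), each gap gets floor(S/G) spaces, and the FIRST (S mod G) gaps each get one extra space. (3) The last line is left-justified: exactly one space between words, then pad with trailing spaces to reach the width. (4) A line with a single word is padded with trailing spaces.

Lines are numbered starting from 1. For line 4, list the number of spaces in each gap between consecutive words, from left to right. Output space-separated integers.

Line 1: ['structure', 'brown', 'the'] (min_width=19, slack=1)
Line 2: ['young', 'tomato', 'was'] (min_width=16, slack=4)
Line 3: ['progress', 'segment'] (min_width=16, slack=4)
Line 4: ['string', 'garden'] (min_width=13, slack=7)
Line 5: ['lightbulb', 'end', 'as'] (min_width=16, slack=4)
Line 6: ['release'] (min_width=7, slack=13)

Answer: 8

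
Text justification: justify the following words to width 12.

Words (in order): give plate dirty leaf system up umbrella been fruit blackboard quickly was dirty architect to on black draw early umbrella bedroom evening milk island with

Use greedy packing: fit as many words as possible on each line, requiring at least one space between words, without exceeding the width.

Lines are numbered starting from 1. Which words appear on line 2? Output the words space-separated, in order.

Answer: dirty leaf

Derivation:
Line 1: ['give', 'plate'] (min_width=10, slack=2)
Line 2: ['dirty', 'leaf'] (min_width=10, slack=2)
Line 3: ['system', 'up'] (min_width=9, slack=3)
Line 4: ['umbrella'] (min_width=8, slack=4)
Line 5: ['been', 'fruit'] (min_width=10, slack=2)
Line 6: ['blackboard'] (min_width=10, slack=2)
Line 7: ['quickly', 'was'] (min_width=11, slack=1)
Line 8: ['dirty'] (min_width=5, slack=7)
Line 9: ['architect', 'to'] (min_width=12, slack=0)
Line 10: ['on', 'black'] (min_width=8, slack=4)
Line 11: ['draw', 'early'] (min_width=10, slack=2)
Line 12: ['umbrella'] (min_width=8, slack=4)
Line 13: ['bedroom'] (min_width=7, slack=5)
Line 14: ['evening', 'milk'] (min_width=12, slack=0)
Line 15: ['island', 'with'] (min_width=11, slack=1)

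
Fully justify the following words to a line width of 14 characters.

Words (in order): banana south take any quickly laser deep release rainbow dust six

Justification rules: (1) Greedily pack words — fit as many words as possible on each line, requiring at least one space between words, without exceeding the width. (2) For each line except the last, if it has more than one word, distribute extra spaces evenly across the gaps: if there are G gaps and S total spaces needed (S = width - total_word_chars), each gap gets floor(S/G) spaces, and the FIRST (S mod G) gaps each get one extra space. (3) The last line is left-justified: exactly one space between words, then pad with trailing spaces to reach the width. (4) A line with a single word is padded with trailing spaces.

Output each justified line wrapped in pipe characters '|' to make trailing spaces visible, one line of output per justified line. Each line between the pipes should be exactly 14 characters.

Line 1: ['banana', 'south'] (min_width=12, slack=2)
Line 2: ['take', 'any'] (min_width=8, slack=6)
Line 3: ['quickly', 'laser'] (min_width=13, slack=1)
Line 4: ['deep', 'release'] (min_width=12, slack=2)
Line 5: ['rainbow', 'dust'] (min_width=12, slack=2)
Line 6: ['six'] (min_width=3, slack=11)

Answer: |banana   south|
|take       any|
|quickly  laser|
|deep   release|
|rainbow   dust|
|six           |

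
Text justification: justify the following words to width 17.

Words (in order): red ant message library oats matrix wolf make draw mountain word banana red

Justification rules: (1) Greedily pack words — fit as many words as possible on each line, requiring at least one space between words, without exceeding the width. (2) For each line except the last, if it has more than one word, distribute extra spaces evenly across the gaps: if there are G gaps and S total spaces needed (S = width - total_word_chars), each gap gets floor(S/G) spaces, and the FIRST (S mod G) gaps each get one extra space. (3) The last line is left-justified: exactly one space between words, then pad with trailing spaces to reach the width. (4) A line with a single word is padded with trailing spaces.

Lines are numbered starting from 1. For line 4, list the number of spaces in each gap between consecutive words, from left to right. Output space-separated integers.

Answer: 5

Derivation:
Line 1: ['red', 'ant', 'message'] (min_width=15, slack=2)
Line 2: ['library', 'oats'] (min_width=12, slack=5)
Line 3: ['matrix', 'wolf', 'make'] (min_width=16, slack=1)
Line 4: ['draw', 'mountain'] (min_width=13, slack=4)
Line 5: ['word', 'banana', 'red'] (min_width=15, slack=2)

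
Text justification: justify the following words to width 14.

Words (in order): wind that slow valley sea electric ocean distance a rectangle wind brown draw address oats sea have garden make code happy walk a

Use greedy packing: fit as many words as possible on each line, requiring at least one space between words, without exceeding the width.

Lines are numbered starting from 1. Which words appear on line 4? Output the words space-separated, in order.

Line 1: ['wind', 'that', 'slow'] (min_width=14, slack=0)
Line 2: ['valley', 'sea'] (min_width=10, slack=4)
Line 3: ['electric', 'ocean'] (min_width=14, slack=0)
Line 4: ['distance', 'a'] (min_width=10, slack=4)
Line 5: ['rectangle', 'wind'] (min_width=14, slack=0)
Line 6: ['brown', 'draw'] (min_width=10, slack=4)
Line 7: ['address', 'oats'] (min_width=12, slack=2)
Line 8: ['sea', 'have'] (min_width=8, slack=6)
Line 9: ['garden', 'make'] (min_width=11, slack=3)
Line 10: ['code', 'happy'] (min_width=10, slack=4)
Line 11: ['walk', 'a'] (min_width=6, slack=8)

Answer: distance a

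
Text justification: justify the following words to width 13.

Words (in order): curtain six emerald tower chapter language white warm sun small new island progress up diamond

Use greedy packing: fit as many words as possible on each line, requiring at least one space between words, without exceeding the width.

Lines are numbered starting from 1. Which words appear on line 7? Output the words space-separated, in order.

Answer: island

Derivation:
Line 1: ['curtain', 'six'] (min_width=11, slack=2)
Line 2: ['emerald', 'tower'] (min_width=13, slack=0)
Line 3: ['chapter'] (min_width=7, slack=6)
Line 4: ['language'] (min_width=8, slack=5)
Line 5: ['white', 'warm'] (min_width=10, slack=3)
Line 6: ['sun', 'small', 'new'] (min_width=13, slack=0)
Line 7: ['island'] (min_width=6, slack=7)
Line 8: ['progress', 'up'] (min_width=11, slack=2)
Line 9: ['diamond'] (min_width=7, slack=6)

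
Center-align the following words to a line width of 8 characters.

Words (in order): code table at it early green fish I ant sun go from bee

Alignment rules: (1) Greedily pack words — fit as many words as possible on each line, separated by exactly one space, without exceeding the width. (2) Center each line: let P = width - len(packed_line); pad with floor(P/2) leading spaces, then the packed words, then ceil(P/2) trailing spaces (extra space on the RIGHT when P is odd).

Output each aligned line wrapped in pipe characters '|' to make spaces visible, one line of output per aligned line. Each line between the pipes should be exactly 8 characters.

Line 1: ['code'] (min_width=4, slack=4)
Line 2: ['table', 'at'] (min_width=8, slack=0)
Line 3: ['it', 'early'] (min_width=8, slack=0)
Line 4: ['green'] (min_width=5, slack=3)
Line 5: ['fish', 'I'] (min_width=6, slack=2)
Line 6: ['ant', 'sun'] (min_width=7, slack=1)
Line 7: ['go', 'from'] (min_width=7, slack=1)
Line 8: ['bee'] (min_width=3, slack=5)

Answer: |  code  |
|table at|
|it early|
| green  |
| fish I |
|ant sun |
|go from |
|  bee   |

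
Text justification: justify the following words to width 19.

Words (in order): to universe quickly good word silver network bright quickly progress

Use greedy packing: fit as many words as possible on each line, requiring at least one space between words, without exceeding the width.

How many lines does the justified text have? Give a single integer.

Answer: 4

Derivation:
Line 1: ['to', 'universe', 'quickly'] (min_width=19, slack=0)
Line 2: ['good', 'word', 'silver'] (min_width=16, slack=3)
Line 3: ['network', 'bright'] (min_width=14, slack=5)
Line 4: ['quickly', 'progress'] (min_width=16, slack=3)
Total lines: 4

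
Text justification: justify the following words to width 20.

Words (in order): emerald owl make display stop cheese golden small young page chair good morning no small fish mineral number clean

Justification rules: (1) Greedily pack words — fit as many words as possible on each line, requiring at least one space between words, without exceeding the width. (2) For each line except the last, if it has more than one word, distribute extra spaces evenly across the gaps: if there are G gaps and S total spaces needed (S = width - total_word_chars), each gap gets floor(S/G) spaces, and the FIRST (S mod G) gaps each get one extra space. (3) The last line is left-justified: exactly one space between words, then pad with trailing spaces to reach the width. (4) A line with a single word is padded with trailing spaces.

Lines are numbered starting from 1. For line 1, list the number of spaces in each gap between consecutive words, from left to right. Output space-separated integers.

Answer: 3 3

Derivation:
Line 1: ['emerald', 'owl', 'make'] (min_width=16, slack=4)
Line 2: ['display', 'stop', 'cheese'] (min_width=19, slack=1)
Line 3: ['golden', 'small', 'young'] (min_width=18, slack=2)
Line 4: ['page', 'chair', 'good'] (min_width=15, slack=5)
Line 5: ['morning', 'no', 'small'] (min_width=16, slack=4)
Line 6: ['fish', 'mineral', 'number'] (min_width=19, slack=1)
Line 7: ['clean'] (min_width=5, slack=15)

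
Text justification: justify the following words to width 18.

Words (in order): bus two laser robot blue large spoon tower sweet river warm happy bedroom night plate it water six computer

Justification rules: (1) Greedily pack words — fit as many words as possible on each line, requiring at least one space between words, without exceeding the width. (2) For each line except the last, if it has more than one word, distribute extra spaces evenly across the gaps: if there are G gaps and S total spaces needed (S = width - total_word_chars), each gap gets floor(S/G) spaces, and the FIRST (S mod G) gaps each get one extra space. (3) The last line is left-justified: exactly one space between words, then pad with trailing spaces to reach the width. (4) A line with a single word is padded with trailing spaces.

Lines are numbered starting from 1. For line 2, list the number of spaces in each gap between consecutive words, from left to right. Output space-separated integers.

Line 1: ['bus', 'two', 'laser'] (min_width=13, slack=5)
Line 2: ['robot', 'blue', 'large'] (min_width=16, slack=2)
Line 3: ['spoon', 'tower', 'sweet'] (min_width=17, slack=1)
Line 4: ['river', 'warm', 'happy'] (min_width=16, slack=2)
Line 5: ['bedroom', 'night'] (min_width=13, slack=5)
Line 6: ['plate', 'it', 'water', 'six'] (min_width=18, slack=0)
Line 7: ['computer'] (min_width=8, slack=10)

Answer: 2 2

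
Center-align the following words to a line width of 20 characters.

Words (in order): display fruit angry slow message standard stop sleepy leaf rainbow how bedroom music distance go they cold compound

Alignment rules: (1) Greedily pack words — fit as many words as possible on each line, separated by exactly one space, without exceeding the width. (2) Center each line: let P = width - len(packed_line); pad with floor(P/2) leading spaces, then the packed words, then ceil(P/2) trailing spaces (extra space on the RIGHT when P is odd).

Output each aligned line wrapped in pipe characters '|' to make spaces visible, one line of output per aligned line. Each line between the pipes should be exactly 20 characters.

Answer: |display fruit angry |
|    slow message    |
|standard stop sleepy|
|  leaf rainbow how  |
|   bedroom music    |
|  distance go they  |
|   cold compound    |

Derivation:
Line 1: ['display', 'fruit', 'angry'] (min_width=19, slack=1)
Line 2: ['slow', 'message'] (min_width=12, slack=8)
Line 3: ['standard', 'stop', 'sleepy'] (min_width=20, slack=0)
Line 4: ['leaf', 'rainbow', 'how'] (min_width=16, slack=4)
Line 5: ['bedroom', 'music'] (min_width=13, slack=7)
Line 6: ['distance', 'go', 'they'] (min_width=16, slack=4)
Line 7: ['cold', 'compound'] (min_width=13, slack=7)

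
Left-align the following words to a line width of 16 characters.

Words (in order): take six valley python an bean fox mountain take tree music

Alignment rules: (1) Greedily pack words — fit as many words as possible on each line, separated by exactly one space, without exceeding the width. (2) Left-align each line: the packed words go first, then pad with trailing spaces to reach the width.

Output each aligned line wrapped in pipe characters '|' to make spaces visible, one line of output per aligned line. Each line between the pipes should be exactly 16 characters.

Answer: |take six valley |
|python an bean  |
|fox mountain    |
|take tree music |

Derivation:
Line 1: ['take', 'six', 'valley'] (min_width=15, slack=1)
Line 2: ['python', 'an', 'bean'] (min_width=14, slack=2)
Line 3: ['fox', 'mountain'] (min_width=12, slack=4)
Line 4: ['take', 'tree', 'music'] (min_width=15, slack=1)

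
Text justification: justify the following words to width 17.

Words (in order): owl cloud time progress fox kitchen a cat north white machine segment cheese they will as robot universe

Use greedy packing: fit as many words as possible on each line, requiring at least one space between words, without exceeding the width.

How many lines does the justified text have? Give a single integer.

Answer: 7

Derivation:
Line 1: ['owl', 'cloud', 'time'] (min_width=14, slack=3)
Line 2: ['progress', 'fox'] (min_width=12, slack=5)
Line 3: ['kitchen', 'a', 'cat'] (min_width=13, slack=4)
Line 4: ['north', 'white'] (min_width=11, slack=6)
Line 5: ['machine', 'segment'] (min_width=15, slack=2)
Line 6: ['cheese', 'they', 'will'] (min_width=16, slack=1)
Line 7: ['as', 'robot', 'universe'] (min_width=17, slack=0)
Total lines: 7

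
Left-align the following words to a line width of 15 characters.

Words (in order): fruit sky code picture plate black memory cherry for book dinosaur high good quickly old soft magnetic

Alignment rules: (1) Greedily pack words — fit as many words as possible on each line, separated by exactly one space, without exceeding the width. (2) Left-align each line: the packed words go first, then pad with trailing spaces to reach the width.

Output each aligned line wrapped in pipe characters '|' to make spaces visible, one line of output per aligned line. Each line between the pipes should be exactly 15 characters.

Line 1: ['fruit', 'sky', 'code'] (min_width=14, slack=1)
Line 2: ['picture', 'plate'] (min_width=13, slack=2)
Line 3: ['black', 'memory'] (min_width=12, slack=3)
Line 4: ['cherry', 'for', 'book'] (min_width=15, slack=0)
Line 5: ['dinosaur', 'high'] (min_width=13, slack=2)
Line 6: ['good', 'quickly'] (min_width=12, slack=3)
Line 7: ['old', 'soft'] (min_width=8, slack=7)
Line 8: ['magnetic'] (min_width=8, slack=7)

Answer: |fruit sky code |
|picture plate  |
|black memory   |
|cherry for book|
|dinosaur high  |
|good quickly   |
|old soft       |
|magnetic       |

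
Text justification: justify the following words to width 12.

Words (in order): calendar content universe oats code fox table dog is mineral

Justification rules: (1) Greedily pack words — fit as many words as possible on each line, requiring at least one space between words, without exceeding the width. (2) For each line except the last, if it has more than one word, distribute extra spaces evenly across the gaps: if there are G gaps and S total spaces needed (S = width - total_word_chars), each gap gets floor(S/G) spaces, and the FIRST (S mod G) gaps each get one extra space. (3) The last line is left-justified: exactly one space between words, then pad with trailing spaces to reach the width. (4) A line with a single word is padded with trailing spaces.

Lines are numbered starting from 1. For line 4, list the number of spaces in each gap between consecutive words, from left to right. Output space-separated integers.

Line 1: ['calendar'] (min_width=8, slack=4)
Line 2: ['content'] (min_width=7, slack=5)
Line 3: ['universe'] (min_width=8, slack=4)
Line 4: ['oats', 'code'] (min_width=9, slack=3)
Line 5: ['fox', 'table'] (min_width=9, slack=3)
Line 6: ['dog', 'is'] (min_width=6, slack=6)
Line 7: ['mineral'] (min_width=7, slack=5)

Answer: 4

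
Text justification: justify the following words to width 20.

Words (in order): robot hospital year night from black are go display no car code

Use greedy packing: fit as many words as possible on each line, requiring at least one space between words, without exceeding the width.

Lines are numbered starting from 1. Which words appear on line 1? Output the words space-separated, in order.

Answer: robot hospital year

Derivation:
Line 1: ['robot', 'hospital', 'year'] (min_width=19, slack=1)
Line 2: ['night', 'from', 'black', 'are'] (min_width=20, slack=0)
Line 3: ['go', 'display', 'no', 'car'] (min_width=17, slack=3)
Line 4: ['code'] (min_width=4, slack=16)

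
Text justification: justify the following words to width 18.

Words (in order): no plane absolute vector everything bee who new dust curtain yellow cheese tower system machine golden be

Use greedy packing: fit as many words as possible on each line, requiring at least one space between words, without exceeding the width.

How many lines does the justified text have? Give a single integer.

Line 1: ['no', 'plane', 'absolute'] (min_width=17, slack=1)
Line 2: ['vector', 'everything'] (min_width=17, slack=1)
Line 3: ['bee', 'who', 'new', 'dust'] (min_width=16, slack=2)
Line 4: ['curtain', 'yellow'] (min_width=14, slack=4)
Line 5: ['cheese', 'tower'] (min_width=12, slack=6)
Line 6: ['system', 'machine'] (min_width=14, slack=4)
Line 7: ['golden', 'be'] (min_width=9, slack=9)
Total lines: 7

Answer: 7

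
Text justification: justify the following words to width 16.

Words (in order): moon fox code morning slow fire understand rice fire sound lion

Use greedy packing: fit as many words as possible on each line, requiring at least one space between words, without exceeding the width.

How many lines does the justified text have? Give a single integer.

Answer: 5

Derivation:
Line 1: ['moon', 'fox', 'code'] (min_width=13, slack=3)
Line 2: ['morning', 'slow'] (min_width=12, slack=4)
Line 3: ['fire', 'understand'] (min_width=15, slack=1)
Line 4: ['rice', 'fire', 'sound'] (min_width=15, slack=1)
Line 5: ['lion'] (min_width=4, slack=12)
Total lines: 5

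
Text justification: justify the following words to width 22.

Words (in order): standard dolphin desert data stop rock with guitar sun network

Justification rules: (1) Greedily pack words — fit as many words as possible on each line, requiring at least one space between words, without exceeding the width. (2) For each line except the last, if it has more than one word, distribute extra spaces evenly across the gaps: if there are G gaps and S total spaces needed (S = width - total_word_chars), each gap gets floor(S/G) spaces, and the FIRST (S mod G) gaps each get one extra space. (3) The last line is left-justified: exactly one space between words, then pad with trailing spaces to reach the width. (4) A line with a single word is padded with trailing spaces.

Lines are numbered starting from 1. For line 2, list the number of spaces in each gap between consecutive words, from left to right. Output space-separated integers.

Answer: 2 1 1

Derivation:
Line 1: ['standard', 'dolphin'] (min_width=16, slack=6)
Line 2: ['desert', 'data', 'stop', 'rock'] (min_width=21, slack=1)
Line 3: ['with', 'guitar', 'sun'] (min_width=15, slack=7)
Line 4: ['network'] (min_width=7, slack=15)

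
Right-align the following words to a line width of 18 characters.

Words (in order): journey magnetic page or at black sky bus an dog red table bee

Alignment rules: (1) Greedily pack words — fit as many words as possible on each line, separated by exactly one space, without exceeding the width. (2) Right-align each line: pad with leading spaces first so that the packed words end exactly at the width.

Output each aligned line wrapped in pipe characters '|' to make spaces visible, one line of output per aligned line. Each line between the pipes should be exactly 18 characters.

Answer: |  journey magnetic|
|  page or at black|
|sky bus an dog red|
|         table bee|

Derivation:
Line 1: ['journey', 'magnetic'] (min_width=16, slack=2)
Line 2: ['page', 'or', 'at', 'black'] (min_width=16, slack=2)
Line 3: ['sky', 'bus', 'an', 'dog', 'red'] (min_width=18, slack=0)
Line 4: ['table', 'bee'] (min_width=9, slack=9)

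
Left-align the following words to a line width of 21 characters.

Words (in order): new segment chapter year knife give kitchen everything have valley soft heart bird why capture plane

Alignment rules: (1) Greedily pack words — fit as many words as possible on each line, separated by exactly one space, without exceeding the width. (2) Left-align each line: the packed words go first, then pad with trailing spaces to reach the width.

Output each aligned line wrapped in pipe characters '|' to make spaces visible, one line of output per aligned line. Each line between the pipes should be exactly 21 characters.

Answer: |new segment chapter  |
|year knife give      |
|kitchen everything   |
|have valley soft     |
|heart bird why       |
|capture plane        |

Derivation:
Line 1: ['new', 'segment', 'chapter'] (min_width=19, slack=2)
Line 2: ['year', 'knife', 'give'] (min_width=15, slack=6)
Line 3: ['kitchen', 'everything'] (min_width=18, slack=3)
Line 4: ['have', 'valley', 'soft'] (min_width=16, slack=5)
Line 5: ['heart', 'bird', 'why'] (min_width=14, slack=7)
Line 6: ['capture', 'plane'] (min_width=13, slack=8)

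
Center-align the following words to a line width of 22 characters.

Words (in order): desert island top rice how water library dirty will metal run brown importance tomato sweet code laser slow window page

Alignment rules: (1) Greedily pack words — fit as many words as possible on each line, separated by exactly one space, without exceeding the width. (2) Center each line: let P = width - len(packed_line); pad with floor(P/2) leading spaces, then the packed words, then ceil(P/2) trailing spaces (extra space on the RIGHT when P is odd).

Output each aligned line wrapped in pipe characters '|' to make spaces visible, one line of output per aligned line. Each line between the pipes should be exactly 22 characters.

Answer: |desert island top rice|
|  how water library   |
| dirty will metal run |
|   brown importance   |
|  tomato sweet code   |
|laser slow window page|

Derivation:
Line 1: ['desert', 'island', 'top', 'rice'] (min_width=22, slack=0)
Line 2: ['how', 'water', 'library'] (min_width=17, slack=5)
Line 3: ['dirty', 'will', 'metal', 'run'] (min_width=20, slack=2)
Line 4: ['brown', 'importance'] (min_width=16, slack=6)
Line 5: ['tomato', 'sweet', 'code'] (min_width=17, slack=5)
Line 6: ['laser', 'slow', 'window', 'page'] (min_width=22, slack=0)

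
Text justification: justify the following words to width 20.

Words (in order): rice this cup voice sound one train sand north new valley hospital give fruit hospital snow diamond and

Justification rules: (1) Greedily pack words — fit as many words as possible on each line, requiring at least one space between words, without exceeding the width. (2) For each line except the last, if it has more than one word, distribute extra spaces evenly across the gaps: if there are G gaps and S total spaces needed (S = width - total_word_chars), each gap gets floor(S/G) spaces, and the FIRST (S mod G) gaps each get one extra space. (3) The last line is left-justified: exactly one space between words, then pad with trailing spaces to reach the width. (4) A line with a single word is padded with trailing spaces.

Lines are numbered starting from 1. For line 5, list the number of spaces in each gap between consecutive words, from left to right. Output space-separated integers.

Line 1: ['rice', 'this', 'cup', 'voice'] (min_width=19, slack=1)
Line 2: ['sound', 'one', 'train', 'sand'] (min_width=20, slack=0)
Line 3: ['north', 'new', 'valley'] (min_width=16, slack=4)
Line 4: ['hospital', 'give', 'fruit'] (min_width=19, slack=1)
Line 5: ['hospital', 'snow'] (min_width=13, slack=7)
Line 6: ['diamond', 'and'] (min_width=11, slack=9)

Answer: 8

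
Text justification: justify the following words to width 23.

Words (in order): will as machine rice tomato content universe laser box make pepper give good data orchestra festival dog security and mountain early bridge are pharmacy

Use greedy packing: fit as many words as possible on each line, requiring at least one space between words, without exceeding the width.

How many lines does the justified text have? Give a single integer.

Answer: 8

Derivation:
Line 1: ['will', 'as', 'machine', 'rice'] (min_width=20, slack=3)
Line 2: ['tomato', 'content', 'universe'] (min_width=23, slack=0)
Line 3: ['laser', 'box', 'make', 'pepper'] (min_width=21, slack=2)
Line 4: ['give', 'good', 'data'] (min_width=14, slack=9)
Line 5: ['orchestra', 'festival', 'dog'] (min_width=22, slack=1)
Line 6: ['security', 'and', 'mountain'] (min_width=21, slack=2)
Line 7: ['early', 'bridge', 'are'] (min_width=16, slack=7)
Line 8: ['pharmacy'] (min_width=8, slack=15)
Total lines: 8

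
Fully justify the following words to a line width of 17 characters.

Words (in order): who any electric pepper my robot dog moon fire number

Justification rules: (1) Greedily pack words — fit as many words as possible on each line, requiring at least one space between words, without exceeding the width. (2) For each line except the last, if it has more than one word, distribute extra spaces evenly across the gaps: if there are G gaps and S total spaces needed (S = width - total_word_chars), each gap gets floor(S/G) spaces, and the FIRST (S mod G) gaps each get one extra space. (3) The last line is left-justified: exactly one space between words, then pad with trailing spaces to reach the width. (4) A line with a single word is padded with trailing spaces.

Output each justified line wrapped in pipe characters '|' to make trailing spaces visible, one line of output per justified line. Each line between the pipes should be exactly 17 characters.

Line 1: ['who', 'any', 'electric'] (min_width=16, slack=1)
Line 2: ['pepper', 'my', 'robot'] (min_width=15, slack=2)
Line 3: ['dog', 'moon', 'fire'] (min_width=13, slack=4)
Line 4: ['number'] (min_width=6, slack=11)

Answer: |who  any electric|
|pepper  my  robot|
|dog   moon   fire|
|number           |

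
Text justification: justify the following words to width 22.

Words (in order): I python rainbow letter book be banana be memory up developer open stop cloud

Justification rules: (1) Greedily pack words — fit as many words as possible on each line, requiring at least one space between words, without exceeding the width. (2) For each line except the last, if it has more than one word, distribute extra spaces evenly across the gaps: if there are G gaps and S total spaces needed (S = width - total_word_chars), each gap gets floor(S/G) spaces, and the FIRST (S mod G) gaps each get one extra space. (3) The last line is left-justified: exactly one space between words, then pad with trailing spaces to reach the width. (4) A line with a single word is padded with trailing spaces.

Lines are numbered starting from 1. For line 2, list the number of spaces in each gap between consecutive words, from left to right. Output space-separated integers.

Line 1: ['I', 'python', 'rainbow'] (min_width=16, slack=6)
Line 2: ['letter', 'book', 'be', 'banana'] (min_width=21, slack=1)
Line 3: ['be', 'memory', 'up', 'developer'] (min_width=22, slack=0)
Line 4: ['open', 'stop', 'cloud'] (min_width=15, slack=7)

Answer: 2 1 1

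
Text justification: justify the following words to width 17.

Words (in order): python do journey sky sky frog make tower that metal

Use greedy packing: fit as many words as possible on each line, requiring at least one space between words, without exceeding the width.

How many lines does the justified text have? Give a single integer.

Line 1: ['python', 'do', 'journey'] (min_width=17, slack=0)
Line 2: ['sky', 'sky', 'frog', 'make'] (min_width=17, slack=0)
Line 3: ['tower', 'that', 'metal'] (min_width=16, slack=1)
Total lines: 3

Answer: 3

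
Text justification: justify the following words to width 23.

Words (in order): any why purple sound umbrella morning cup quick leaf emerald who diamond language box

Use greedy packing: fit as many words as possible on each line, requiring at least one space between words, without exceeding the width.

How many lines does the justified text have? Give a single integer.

Answer: 4

Derivation:
Line 1: ['any', 'why', 'purple', 'sound'] (min_width=20, slack=3)
Line 2: ['umbrella', 'morning', 'cup'] (min_width=20, slack=3)
Line 3: ['quick', 'leaf', 'emerald', 'who'] (min_width=22, slack=1)
Line 4: ['diamond', 'language', 'box'] (min_width=20, slack=3)
Total lines: 4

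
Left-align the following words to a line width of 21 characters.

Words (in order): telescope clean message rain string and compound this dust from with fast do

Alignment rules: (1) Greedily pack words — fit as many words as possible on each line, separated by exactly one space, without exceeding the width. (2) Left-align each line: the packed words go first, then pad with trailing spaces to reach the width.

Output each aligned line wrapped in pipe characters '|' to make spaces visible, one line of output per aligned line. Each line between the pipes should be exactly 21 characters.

Line 1: ['telescope', 'clean'] (min_width=15, slack=6)
Line 2: ['message', 'rain', 'string'] (min_width=19, slack=2)
Line 3: ['and', 'compound', 'this'] (min_width=17, slack=4)
Line 4: ['dust', 'from', 'with', 'fast'] (min_width=19, slack=2)
Line 5: ['do'] (min_width=2, slack=19)

Answer: |telescope clean      |
|message rain string  |
|and compound this    |
|dust from with fast  |
|do                   |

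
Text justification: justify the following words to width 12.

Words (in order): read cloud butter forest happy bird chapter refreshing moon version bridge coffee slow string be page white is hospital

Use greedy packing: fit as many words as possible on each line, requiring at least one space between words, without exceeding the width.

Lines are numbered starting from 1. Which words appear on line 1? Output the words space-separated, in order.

Answer: read cloud

Derivation:
Line 1: ['read', 'cloud'] (min_width=10, slack=2)
Line 2: ['butter'] (min_width=6, slack=6)
Line 3: ['forest', 'happy'] (min_width=12, slack=0)
Line 4: ['bird', 'chapter'] (min_width=12, slack=0)
Line 5: ['refreshing'] (min_width=10, slack=2)
Line 6: ['moon', 'version'] (min_width=12, slack=0)
Line 7: ['bridge'] (min_width=6, slack=6)
Line 8: ['coffee', 'slow'] (min_width=11, slack=1)
Line 9: ['string', 'be'] (min_width=9, slack=3)
Line 10: ['page', 'white'] (min_width=10, slack=2)
Line 11: ['is', 'hospital'] (min_width=11, slack=1)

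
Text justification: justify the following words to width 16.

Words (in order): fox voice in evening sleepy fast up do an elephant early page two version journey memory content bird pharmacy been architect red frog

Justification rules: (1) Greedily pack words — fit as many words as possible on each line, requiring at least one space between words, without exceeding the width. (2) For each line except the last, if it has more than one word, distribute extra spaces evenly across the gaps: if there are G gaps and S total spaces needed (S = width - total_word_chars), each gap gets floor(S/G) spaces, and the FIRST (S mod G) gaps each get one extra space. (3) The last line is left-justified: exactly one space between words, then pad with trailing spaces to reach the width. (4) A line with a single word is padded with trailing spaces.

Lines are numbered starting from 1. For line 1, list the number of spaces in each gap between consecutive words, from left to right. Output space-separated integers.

Answer: 3 3

Derivation:
Line 1: ['fox', 'voice', 'in'] (min_width=12, slack=4)
Line 2: ['evening', 'sleepy'] (min_width=14, slack=2)
Line 3: ['fast', 'up', 'do', 'an'] (min_width=13, slack=3)
Line 4: ['elephant', 'early'] (min_width=14, slack=2)
Line 5: ['page', 'two', 'version'] (min_width=16, slack=0)
Line 6: ['journey', 'memory'] (min_width=14, slack=2)
Line 7: ['content', 'bird'] (min_width=12, slack=4)
Line 8: ['pharmacy', 'been'] (min_width=13, slack=3)
Line 9: ['architect', 'red'] (min_width=13, slack=3)
Line 10: ['frog'] (min_width=4, slack=12)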